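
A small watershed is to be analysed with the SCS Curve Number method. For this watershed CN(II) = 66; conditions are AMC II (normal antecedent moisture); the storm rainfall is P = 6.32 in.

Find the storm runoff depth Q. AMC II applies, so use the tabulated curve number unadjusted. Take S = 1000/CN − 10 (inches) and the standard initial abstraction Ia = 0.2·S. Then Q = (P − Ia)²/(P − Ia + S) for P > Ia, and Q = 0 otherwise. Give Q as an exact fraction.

Q = 9522248/3553275 in ≈ 2.680 in

CN(II) = 66; AMC II needs no correction.
S = 1000/66 − 10 = 170/33 in ≈ 5.152 in
Ia = 0.2·(170/33) = 34/33 in ≈ 1.030 in
P − Ia = 6.320 − 1.030 = 4364/825 ≈ 5.290 in (> 0, runoff occurs)
Runoff Q = (P−Ia)²/(P−Ia+S) = (5.290)²/(5.290+5.152) = 9522248/3553275 ≈ 2.680 in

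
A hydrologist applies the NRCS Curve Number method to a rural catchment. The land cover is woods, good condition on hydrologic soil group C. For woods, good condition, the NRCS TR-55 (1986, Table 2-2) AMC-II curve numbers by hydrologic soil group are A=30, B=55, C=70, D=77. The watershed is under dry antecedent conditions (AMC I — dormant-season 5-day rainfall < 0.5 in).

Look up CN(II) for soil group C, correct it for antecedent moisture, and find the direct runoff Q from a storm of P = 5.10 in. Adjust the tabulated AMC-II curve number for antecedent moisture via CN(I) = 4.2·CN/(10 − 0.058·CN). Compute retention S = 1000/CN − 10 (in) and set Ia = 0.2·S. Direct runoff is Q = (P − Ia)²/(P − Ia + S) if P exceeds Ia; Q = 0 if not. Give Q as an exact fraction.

Q = 2247001/3184510 in ≈ 0.706 in

NRCS table: woods, good condition, soil group C → CN(II) = 70
Dry (AMC I): CN(I) = 4.2·70/(10 − 0.058·70) = 294/(297/50) = 4900/99 ≈ 49.495
S = 1000/(4900/99) − 10 = 500/49 in ≈ 10.204 in
Initial abstraction Ia = S/5 = (500/49)/5 = 100/49 ≈ 2.041 in
Since P=5.100 > Ia=2.041: effective rainfall P−Ia = 1499/490 in
Runoff Q = (P−Ia)²/(P−Ia+S) = (3.059)²/(3.059+10.204) = 2247001/3184510 ≈ 0.706 in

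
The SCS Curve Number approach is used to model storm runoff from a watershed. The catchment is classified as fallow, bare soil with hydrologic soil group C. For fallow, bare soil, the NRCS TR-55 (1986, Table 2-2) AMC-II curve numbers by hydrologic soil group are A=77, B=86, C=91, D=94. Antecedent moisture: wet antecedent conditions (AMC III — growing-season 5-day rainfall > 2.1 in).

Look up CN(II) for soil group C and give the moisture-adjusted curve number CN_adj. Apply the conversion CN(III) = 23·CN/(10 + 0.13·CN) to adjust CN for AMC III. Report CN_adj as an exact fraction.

CN_adj = 209300/2183 ≈ 95.877

NRCS table: fallow, bare soil, soil group C → CN(II) = 91
Wet (AMC III): CN(III) = 23·91/(10 + 0.13·91) = 2093/(2183/100) = 209300/2183 ≈ 95.877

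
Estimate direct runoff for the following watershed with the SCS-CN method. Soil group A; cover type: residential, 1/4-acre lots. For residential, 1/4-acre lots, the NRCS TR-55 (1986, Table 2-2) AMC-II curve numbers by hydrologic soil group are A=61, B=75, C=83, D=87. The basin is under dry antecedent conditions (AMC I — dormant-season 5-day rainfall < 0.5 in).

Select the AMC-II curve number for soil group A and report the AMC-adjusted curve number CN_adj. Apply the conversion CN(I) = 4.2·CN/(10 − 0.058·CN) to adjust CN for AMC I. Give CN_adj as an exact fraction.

CN_adj = 42700/1077 ≈ 39.647

NRCS table: residential, 1/4-acre lots, soil group A → CN(II) = 61
Dry (AMC I): CN(I) = 4.2·61/(10 − 0.058·61) = (1281/5)/(3231/500) = 42700/1077 ≈ 39.647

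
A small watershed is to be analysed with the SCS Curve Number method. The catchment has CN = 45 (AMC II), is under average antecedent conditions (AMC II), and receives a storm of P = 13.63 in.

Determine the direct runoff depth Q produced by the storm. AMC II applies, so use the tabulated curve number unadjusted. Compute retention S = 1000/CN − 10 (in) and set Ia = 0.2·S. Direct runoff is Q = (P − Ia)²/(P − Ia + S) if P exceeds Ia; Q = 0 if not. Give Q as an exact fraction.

Average conditions: CN = 45 (no AMC adjustment).
Retention S: 1000/CN − 10 with CN=45.000 → S = 110/9 ≈ 12.222 in
Ia = 0.2S: 0.2·12.222 = 2.444 in (exactly 22/9)
P − Ia = 13.630 − 2.444 = 10067/900 ≈ 11.186 in (> 0, runoff occurs)
Q = (10067/900)²/((10067/900) + 110/9) = (101344489/810000)/(21067/900) = 101344489/18960300 in ≈ 5.345 in

Q = 101344489/18960300 in ≈ 5.345 in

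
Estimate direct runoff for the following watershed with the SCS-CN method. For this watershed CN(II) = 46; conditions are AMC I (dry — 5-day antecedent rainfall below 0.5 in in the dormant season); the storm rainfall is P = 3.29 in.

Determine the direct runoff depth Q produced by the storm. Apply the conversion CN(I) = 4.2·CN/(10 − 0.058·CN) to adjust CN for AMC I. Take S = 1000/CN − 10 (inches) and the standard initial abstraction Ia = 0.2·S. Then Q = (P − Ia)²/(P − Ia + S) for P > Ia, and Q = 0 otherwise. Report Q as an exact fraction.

Adjust CN=46 to AMC I: 4.2·46/(10 − 0.058·46) → (966/5) ÷ (1833/250) = 16100/611 ≈ 26.350
S = 1000/(16100/611) − 10 = 4500/161 in ≈ 27.950 in
Ia = 0.2·(4500/161) = 900/161 in ≈ 5.590 in
P = 3.290 ≤ Ia = 5.590 in: entire storm abstracted, Q = 0.

Q = 0 in ≈ 0.000 in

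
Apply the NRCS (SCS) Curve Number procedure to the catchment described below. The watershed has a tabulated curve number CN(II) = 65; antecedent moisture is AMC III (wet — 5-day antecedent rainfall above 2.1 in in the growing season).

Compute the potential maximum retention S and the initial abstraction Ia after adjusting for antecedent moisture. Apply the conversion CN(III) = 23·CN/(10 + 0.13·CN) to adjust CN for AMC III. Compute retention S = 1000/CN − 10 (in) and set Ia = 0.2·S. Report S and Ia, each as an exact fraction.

CN(III) from CN(II)=65: (23·65)/(10 + 0.13·65) = 29900/369 ≈ 81.030
S = 1000/(29900/369) − 10 = 700/299 in ≈ 2.341 in
Initial abstraction Ia = S/5 = (700/299)/5 = 140/299 ≈ 0.468 in

S = 700/299 in ≈ 2.341 in; Ia = 140/299 in ≈ 0.468 in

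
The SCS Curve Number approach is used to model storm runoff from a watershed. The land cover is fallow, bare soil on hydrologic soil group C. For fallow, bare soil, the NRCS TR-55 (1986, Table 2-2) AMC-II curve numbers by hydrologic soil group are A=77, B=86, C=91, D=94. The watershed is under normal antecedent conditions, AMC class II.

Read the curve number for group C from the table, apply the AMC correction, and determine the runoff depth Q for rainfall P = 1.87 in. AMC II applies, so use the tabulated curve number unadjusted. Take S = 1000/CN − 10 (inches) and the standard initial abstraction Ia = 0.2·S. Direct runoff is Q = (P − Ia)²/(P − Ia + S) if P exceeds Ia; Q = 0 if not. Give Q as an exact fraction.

Q = 231557089/220374700 in ≈ 1.051 in

NRCS table: fallow, bare soil, soil group C → CN(II) = 91
AMC II — tabulated CN = 91 applies directly.
Retention S: 1000/CN − 10 with CN=91.000 → S = 90/91 ≈ 0.989 in
Ia = 0.2·(90/91) = 18/91 in ≈ 0.198 in
P − Ia = 1.870 − 0.198 = 15217/9100 ≈ 1.672 in (> 0, runoff occurs)
Runoff Q = (P−Ia)²/(P−Ia+S) = (1.672)²/(1.672+0.989) = 231557089/220374700 ≈ 1.051 in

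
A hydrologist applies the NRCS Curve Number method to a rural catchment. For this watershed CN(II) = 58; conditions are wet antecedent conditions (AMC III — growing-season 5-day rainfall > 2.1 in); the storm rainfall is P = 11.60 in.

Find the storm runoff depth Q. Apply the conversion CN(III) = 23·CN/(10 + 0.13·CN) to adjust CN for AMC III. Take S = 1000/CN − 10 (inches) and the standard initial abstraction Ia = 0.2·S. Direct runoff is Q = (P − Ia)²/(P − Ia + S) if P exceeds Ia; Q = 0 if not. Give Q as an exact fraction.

Q = 669267698/78515905 in ≈ 8.524 in

Adjust CN=58 to AMC III: 23·58/(10 + 0.13·58) → 1334 ÷ (877/50) = 66700/877 ≈ 76.055
S = 1000/(66700/877) − 10 = 2100/667 in ≈ 3.148 in
Initial abstraction Ia = S/5 = (2100/667)/5 = 420/667 ≈ 0.630 in
P − Ia = 11.600 − 0.630 = 36586/3335 ≈ 10.970 in (> 0, runoff occurs)
Q: (36586/3335)² ÷ (47086/3335) = 669267698/78515905 in (≈ 8.524 in)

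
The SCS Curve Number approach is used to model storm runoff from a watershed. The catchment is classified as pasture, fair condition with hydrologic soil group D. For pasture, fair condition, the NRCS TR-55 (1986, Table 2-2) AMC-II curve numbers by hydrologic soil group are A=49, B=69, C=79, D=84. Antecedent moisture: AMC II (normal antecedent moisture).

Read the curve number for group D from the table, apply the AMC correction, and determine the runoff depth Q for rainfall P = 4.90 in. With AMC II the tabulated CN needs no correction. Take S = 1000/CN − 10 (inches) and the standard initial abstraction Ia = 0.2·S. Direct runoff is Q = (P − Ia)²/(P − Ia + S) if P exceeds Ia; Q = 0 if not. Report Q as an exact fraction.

Q = 900601/283290 in ≈ 3.179 in

NRCS table: pasture, fair condition, soil group D → CN(II) = 84
AMC II — tabulated CN = 84 applies directly.
Max retention: S = 1000/84 − 10 = 40/21 in (≈ 1.905 in)
Ia = 0.2S: 0.2·1.905 = 0.381 in (exactly 8/21)
Excess rainfall: 4.900 − 0.381 = 4.519 in; P > Ia so Q > 0
Q = (949/210)²/((949/210) + 40/21) = (900601/44100)/(1349/210) = 900601/283290 in ≈ 3.179 in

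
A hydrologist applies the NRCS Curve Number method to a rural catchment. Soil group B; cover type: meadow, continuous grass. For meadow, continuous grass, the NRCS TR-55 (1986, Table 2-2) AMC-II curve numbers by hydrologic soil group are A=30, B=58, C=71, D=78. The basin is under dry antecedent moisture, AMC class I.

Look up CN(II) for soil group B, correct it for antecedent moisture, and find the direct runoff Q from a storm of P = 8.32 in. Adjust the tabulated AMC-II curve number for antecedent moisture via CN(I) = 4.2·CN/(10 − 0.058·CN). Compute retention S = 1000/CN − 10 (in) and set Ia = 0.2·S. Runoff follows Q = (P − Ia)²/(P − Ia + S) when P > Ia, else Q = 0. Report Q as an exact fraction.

Q = 779689/726450 in ≈ 1.073 in

NRCS table: meadow, continuous grass, soil group B → CN(II) = 58
Dry (AMC I): CN(I) = 4.2·58/(10 − 0.058·58) = (1218/5)/(1659/250) = 2900/79 ≈ 36.709
Max retention: S = 1000/(2900/79) − 10 = 500/29 in (≈ 17.241 in)
Initial abstraction Ia = S/5 = (500/29)/5 = 100/29 ≈ 3.448 in
Excess rainfall: 8.320 − 3.448 = 4.872 in; P > Ia so Q > 0
Q: (3532/725)² ÷ (16032/725) = 779689/726450 in (≈ 1.073 in)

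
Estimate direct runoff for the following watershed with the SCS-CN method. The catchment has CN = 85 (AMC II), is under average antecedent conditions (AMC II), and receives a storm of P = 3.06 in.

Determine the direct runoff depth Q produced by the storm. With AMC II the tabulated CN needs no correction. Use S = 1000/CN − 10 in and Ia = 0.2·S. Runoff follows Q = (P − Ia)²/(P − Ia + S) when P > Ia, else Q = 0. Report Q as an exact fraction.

CN(II) = 85; AMC II needs no correction.
Retention S: 1000/CN − 10 with CN=85.000 → S = 30/17 ≈ 1.765 in
Ia = 0.2S: 0.2·1.765 = 0.353 in (exactly 6/17)
Excess rainfall: 3.060 − 0.353 = 2.707 in; P > Ia so Q > 0
Runoff Q = (P−Ia)²/(P−Ia+S) = (2.707)²/(2.707+1.765) = 1764867/1076950 ≈ 1.639 in

Q = 1764867/1076950 in ≈ 1.639 in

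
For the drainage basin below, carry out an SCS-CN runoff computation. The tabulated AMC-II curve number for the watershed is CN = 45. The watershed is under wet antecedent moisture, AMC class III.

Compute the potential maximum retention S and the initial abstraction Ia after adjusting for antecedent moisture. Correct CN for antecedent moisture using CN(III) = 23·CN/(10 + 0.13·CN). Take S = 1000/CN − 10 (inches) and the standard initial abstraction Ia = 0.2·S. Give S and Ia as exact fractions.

S = 1100/207 in ≈ 5.314 in; Ia = 220/207 in ≈ 1.063 in

Wet (AMC III): CN(III) = 23·45/(10 + 0.13·45) = 1035/(317/20) = 20700/317 ≈ 65.300
S = 1000/(20700/317) − 10 = 1100/207 in ≈ 5.314 in
Initial abstraction Ia = S/5 = (1100/207)/5 = 220/207 ≈ 1.063 in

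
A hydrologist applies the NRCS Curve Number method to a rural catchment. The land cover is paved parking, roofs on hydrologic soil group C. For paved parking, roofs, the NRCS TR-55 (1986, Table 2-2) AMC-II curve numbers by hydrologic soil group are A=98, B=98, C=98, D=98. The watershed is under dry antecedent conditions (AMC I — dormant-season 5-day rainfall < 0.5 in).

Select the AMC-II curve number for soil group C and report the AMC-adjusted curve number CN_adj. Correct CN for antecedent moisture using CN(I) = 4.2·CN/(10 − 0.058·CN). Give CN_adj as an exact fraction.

CN_adj = 102900/1079 ≈ 95.366

NRCS table: paved parking, roofs, soil group C → CN(II) = 98
Adjust CN=98 to AMC I: 4.2·98/(10 − 0.058·98) → (2058/5) ÷ (1079/250) = 102900/1079 ≈ 95.366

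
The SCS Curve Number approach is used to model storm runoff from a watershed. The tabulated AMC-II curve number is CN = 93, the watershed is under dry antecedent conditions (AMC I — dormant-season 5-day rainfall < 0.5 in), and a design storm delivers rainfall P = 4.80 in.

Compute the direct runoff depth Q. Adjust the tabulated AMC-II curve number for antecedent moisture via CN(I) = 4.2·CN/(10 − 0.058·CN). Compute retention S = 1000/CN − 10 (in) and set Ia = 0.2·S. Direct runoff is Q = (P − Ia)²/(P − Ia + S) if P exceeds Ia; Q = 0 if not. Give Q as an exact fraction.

Q = 4798802/1516365 in ≈ 3.165 in

Adjust CN=93 to AMC I: 4.2·93/(10 − 0.058·93) → (1953/5) ÷ (2303/500) = 27900/329 ≈ 84.802
Max retention: S = 1000/(27900/329) − 10 = 500/279 in (≈ 1.792 in)
Initial abstraction Ia = S/5 = (500/279)/5 = 100/279 ≈ 0.358 in
Excess rainfall: 4.800 − 0.358 = 4.442 in; P > Ia so Q > 0
Q = (6196/1395)²/((6196/1395) + 500/279) = (38390416/1946025)/(8696/1395) = 4798802/1516365 in ≈ 3.165 in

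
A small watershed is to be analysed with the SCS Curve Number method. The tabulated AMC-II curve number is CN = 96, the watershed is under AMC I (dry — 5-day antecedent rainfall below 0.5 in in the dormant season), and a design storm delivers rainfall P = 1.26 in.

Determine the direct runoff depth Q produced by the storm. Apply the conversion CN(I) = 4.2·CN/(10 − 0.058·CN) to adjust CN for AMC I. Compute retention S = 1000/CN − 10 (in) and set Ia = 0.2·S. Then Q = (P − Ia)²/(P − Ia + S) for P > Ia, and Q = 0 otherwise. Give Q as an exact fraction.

Adjust CN=96 to AMC I: 4.2·96/(10 − 0.058·96) → (2016/5) ÷ (554/125) = 25200/277 ≈ 90.975
Max retention: S = 1000/(25200/277) − 10 = 125/126 in (≈ 0.992 in)
Initial abstraction Ia = S/5 = (125/126)/5 = 25/126 ≈ 0.198 in
Since P=1.260 > Ia=0.198: effective rainfall P−Ia = 1672/1575 in
Q = (1672/1575)²/((1672/1575) + 125/126) = (2795584/2480625)/(6469/3150) = 5591168/10188675 in ≈ 0.549 in

Q = 5591168/10188675 in ≈ 0.549 in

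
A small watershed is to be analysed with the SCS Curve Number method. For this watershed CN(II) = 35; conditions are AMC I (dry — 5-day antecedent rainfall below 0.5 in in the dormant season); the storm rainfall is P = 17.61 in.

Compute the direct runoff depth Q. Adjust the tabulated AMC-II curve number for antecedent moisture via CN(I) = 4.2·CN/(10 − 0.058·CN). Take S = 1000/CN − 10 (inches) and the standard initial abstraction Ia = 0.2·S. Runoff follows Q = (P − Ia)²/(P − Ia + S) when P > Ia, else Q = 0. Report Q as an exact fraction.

CN(I) from CN(II)=35: (4.2·35)/(10 − 0.058·35) = 14700/797 ≈ 18.444
S = 1000/(14700/797) − 10 = 6500/147 in ≈ 44.218 in
Ia = 0.2S: 0.2·44.218 = 8.844 in (exactly 1300/147)
Excess rainfall: 17.610 − 8.844 = 8.766 in; P > Ia so Q > 0
Q: (128867/14700)² ÷ (778867/14700) = 16606703689/11449344900 in (≈ 1.450 in)

Q = 16606703689/11449344900 in ≈ 1.450 in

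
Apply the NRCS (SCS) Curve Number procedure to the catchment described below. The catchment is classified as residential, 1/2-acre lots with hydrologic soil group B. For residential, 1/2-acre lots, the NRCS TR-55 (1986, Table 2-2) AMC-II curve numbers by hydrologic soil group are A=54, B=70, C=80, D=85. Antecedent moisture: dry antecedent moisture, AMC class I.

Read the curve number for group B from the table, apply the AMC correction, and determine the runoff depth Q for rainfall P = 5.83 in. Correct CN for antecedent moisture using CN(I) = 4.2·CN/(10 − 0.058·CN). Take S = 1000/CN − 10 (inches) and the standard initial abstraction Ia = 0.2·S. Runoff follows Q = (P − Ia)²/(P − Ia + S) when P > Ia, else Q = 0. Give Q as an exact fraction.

Q = 344733489/335978300 in ≈ 1.026 in

NRCS table: residential, 1/2-acre lots, soil group B → CN(II) = 70
CN(I) from CN(II)=70: (4.2·70)/(10 − 0.058·70) = 4900/99 ≈ 49.495
S = 1000/(4900/99) − 10 = 500/49 in ≈ 10.204 in
Ia = 0.2S: 0.2·10.204 = 2.041 in (exactly 100/49)
Since P=5.830 > Ia=2.041: effective rainfall P−Ia = 18567/4900 in
Runoff Q = (P−Ia)²/(P−Ia+S) = (3.789)²/(3.789+10.204) = 344733489/335978300 ≈ 1.026 in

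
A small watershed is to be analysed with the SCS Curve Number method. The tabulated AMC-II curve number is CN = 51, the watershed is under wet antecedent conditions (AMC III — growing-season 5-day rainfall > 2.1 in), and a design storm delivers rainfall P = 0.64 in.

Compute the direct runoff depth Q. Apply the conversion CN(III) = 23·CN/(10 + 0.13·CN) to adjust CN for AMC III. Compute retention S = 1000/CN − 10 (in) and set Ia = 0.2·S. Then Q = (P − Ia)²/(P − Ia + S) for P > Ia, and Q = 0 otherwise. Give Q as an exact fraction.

Q = 0 in ≈ 0.000 in

Adjust CN=51 to AMC III: 23·51/(10 + 0.13·51) → 1173 ÷ (1663/100) = 117300/1663 ≈ 70.535
S = 1000/(117300/1663) − 10 = 4900/1173 in ≈ 4.177 in
Ia = 0.2·(4900/1173) = 980/1173 in ≈ 0.835 in
P = 0.640 ≤ Ia = 0.835 in: entire storm abstracted, Q = 0.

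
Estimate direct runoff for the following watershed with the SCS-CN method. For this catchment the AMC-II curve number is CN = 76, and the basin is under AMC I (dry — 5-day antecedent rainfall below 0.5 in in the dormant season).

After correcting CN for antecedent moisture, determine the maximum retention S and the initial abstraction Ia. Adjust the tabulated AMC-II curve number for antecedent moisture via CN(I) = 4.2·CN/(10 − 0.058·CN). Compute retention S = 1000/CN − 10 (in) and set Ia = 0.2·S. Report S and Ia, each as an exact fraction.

Adjust CN=76 to AMC I: 4.2·76/(10 − 0.058·76) → (1596/5) ÷ (699/125) = 13300/233 ≈ 57.082
S = 1000/(13300/233) − 10 = 1000/133 in ≈ 7.519 in
Ia = 0.2·(1000/133) = 200/133 in ≈ 1.504 in

S = 1000/133 in ≈ 7.519 in; Ia = 200/133 in ≈ 1.504 in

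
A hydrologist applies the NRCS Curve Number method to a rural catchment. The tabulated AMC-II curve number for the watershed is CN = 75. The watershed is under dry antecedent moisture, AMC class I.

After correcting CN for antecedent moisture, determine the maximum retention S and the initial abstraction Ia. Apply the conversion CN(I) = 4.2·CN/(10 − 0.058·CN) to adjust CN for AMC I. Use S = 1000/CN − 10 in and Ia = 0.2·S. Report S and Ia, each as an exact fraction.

Adjust CN=75 to AMC I: 4.2·75/(10 − 0.058·75) → 315 ÷ (113/20) = 6300/113 ≈ 55.752
S = 1000/(6300/113) − 10 = 500/63 in ≈ 7.937 in
Initial abstraction Ia = S/5 = (500/63)/5 = 100/63 ≈ 1.587 in

S = 500/63 in ≈ 7.937 in; Ia = 100/63 in ≈ 1.587 in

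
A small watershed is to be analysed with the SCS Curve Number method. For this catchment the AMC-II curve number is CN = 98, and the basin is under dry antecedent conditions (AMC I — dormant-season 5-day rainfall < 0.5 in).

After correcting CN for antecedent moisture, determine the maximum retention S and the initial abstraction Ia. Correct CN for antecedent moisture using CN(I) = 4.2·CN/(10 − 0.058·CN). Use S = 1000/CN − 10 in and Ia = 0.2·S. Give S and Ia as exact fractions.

S = 500/1029 in ≈ 0.486 in; Ia = 100/1029 in ≈ 0.097 in

Dry (AMC I): CN(I) = 4.2·98/(10 − 0.058·98) = (2058/5)/(1079/250) = 102900/1079 ≈ 95.366
Retention S: 1000/CN − 10 with CN=95.366 → S = 500/1029 ≈ 0.486 in
Initial abstraction Ia = S/5 = (500/1029)/5 = 100/1029 ≈ 0.097 in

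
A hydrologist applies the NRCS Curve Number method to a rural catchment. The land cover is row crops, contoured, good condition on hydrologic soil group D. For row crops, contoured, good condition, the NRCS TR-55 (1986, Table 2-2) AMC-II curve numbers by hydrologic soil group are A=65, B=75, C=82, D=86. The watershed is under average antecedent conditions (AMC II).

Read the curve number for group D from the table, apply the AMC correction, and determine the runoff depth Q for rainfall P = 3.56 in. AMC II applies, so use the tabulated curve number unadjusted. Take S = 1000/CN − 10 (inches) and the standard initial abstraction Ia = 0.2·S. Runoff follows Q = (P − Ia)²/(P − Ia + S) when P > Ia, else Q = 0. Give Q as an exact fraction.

Q = 12089529/5619025 in ≈ 2.152 in

NRCS table: row crops, contoured, good condition, soil group D → CN(II) = 86
Average conditions: CN = 86 (no AMC adjustment).
Max retention: S = 1000/86 − 10 = 70/43 in (≈ 1.628 in)
Ia = 0.2S: 0.2·1.628 = 0.326 in (exactly 14/43)
Since P=3.560 > Ia=0.326: effective rainfall P−Ia = 3477/1075 in
Q = (3477/1075)²/((3477/1075) + 70/43) = (12089529/1155625)/(5227/1075) = 12089529/5619025 in ≈ 2.152 in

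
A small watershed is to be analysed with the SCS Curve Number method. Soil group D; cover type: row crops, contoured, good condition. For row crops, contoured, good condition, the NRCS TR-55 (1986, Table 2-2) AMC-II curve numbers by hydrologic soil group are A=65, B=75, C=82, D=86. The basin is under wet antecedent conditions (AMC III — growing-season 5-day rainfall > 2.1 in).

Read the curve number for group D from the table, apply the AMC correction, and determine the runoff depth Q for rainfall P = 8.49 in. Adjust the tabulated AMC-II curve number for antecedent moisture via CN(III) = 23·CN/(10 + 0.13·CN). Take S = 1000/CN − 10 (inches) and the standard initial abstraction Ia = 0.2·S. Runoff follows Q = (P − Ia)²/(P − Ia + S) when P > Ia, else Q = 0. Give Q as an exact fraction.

NRCS table: row crops, contoured, good condition, soil group D → CN(II) = 86
Adjust CN=86 to AMC III: 23·86/(10 + 0.13·86) → 1978 ÷ (1059/50) = 98900/1059 ≈ 93.390
Retention S: 1000/CN − 10 with CN=93.390 → S = 700/989 ≈ 0.708 in
Initial abstraction Ia = S/5 = (700/989)/5 = 140/989 ≈ 0.142 in
Excess rainfall: 8.490 − 0.142 = 8.348 in; P > Ia so Q > 0
Runoff Q = (P−Ia)²/(P−Ia+S) = (8.348)²/(8.348+0.708) = 681716086921/88580872900 ≈ 7.696 in

Q = 681716086921/88580872900 in ≈ 7.696 in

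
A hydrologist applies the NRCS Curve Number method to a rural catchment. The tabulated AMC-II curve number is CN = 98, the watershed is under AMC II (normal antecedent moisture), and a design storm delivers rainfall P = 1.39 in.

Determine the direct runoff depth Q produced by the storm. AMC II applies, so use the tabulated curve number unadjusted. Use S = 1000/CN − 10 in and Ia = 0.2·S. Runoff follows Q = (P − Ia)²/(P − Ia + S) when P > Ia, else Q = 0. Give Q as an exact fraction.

Q = 43705321/37293900 in ≈ 1.172 in

Average conditions: CN = 98 (no AMC adjustment).
Retention S: 1000/CN − 10 with CN=98.000 → S = 10/49 ≈ 0.204 in
Ia = 0.2·(10/49) = 2/49 in ≈ 0.041 in
P − Ia = 1.390 − 0.041 = 6611/4900 ≈ 1.349 in (> 0, runoff occurs)
Q: (6611/4900)² ÷ (7611/4900) = 43705321/37293900 in (≈ 1.172 in)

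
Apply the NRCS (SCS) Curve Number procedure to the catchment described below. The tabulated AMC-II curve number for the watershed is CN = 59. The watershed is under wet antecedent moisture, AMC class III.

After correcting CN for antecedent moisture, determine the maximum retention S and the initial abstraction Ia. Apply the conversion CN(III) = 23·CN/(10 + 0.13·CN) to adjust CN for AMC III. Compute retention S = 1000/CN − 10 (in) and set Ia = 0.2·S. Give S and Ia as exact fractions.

Adjust CN=59 to AMC III: 23·59/(10 + 0.13·59) → 1357 ÷ (1767/100) = 135700/1767 ≈ 76.797
Max retention: S = 1000/(135700/1767) − 10 = 4100/1357 in (≈ 3.021 in)
Ia = 0.2·(4100/1357) = 820/1357 in ≈ 0.604 in

S = 4100/1357 in ≈ 3.021 in; Ia = 820/1357 in ≈ 0.604 in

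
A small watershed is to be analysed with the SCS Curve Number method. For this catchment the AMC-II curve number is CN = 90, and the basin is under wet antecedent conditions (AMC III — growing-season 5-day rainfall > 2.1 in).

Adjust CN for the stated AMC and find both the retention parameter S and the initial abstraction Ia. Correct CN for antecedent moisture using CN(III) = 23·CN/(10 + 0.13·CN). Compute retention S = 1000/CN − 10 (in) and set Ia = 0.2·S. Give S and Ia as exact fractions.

Wet (AMC III): CN(III) = 23·90/(10 + 0.13·90) = 2070/(217/10) = 20700/217 ≈ 95.392
Retention S: 1000/CN − 10 with CN=95.392 → S = 100/207 ≈ 0.483 in
Ia = 0.2·(100/207) = 20/207 in ≈ 0.097 in

S = 100/207 in ≈ 0.483 in; Ia = 20/207 in ≈ 0.097 in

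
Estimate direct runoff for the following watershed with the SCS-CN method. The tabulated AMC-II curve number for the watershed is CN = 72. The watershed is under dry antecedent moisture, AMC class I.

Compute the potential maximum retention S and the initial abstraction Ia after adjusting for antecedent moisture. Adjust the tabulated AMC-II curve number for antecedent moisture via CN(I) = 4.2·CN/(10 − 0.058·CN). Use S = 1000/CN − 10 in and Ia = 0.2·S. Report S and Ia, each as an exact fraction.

S = 250/27 in ≈ 9.259 in; Ia = 50/27 in ≈ 1.852 in

Dry (AMC I): CN(I) = 4.2·72/(10 − 0.058·72) = (1512/5)/(728/125) = 675/13 ≈ 51.923
S = 1000/(675/13) − 10 = 250/27 in ≈ 9.259 in
Initial abstraction Ia = S/5 = (250/27)/5 = 50/27 ≈ 1.852 in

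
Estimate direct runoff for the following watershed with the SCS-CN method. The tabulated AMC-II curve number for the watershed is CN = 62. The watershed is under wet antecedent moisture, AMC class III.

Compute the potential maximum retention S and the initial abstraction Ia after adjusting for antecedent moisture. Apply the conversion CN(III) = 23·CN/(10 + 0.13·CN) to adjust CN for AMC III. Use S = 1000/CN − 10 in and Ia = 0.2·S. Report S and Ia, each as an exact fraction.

CN(III) from CN(II)=62: (23·62)/(10 + 0.13·62) = 71300/903 ≈ 78.959
S = 1000/(71300/903) − 10 = 1900/713 in ≈ 2.665 in
Ia = 0.2·(1900/713) = 380/713 in ≈ 0.533 in

S = 1900/713 in ≈ 2.665 in; Ia = 380/713 in ≈ 0.533 in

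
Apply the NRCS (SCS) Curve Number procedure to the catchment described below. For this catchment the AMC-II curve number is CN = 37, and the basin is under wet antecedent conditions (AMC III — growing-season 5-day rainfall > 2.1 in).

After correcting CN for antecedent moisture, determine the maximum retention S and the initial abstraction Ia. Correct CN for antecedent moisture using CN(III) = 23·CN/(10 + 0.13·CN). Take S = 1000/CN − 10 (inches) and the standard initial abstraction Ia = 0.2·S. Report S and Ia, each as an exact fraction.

S = 6300/851 in ≈ 7.403 in; Ia = 1260/851 in ≈ 1.481 in

CN(III) from CN(II)=37: (23·37)/(10 + 0.13·37) = 85100/1481 ≈ 57.461
Max retention: S = 1000/(85100/1481) − 10 = 6300/851 in (≈ 7.403 in)
Ia = 0.2·(6300/851) = 1260/851 in ≈ 1.481 in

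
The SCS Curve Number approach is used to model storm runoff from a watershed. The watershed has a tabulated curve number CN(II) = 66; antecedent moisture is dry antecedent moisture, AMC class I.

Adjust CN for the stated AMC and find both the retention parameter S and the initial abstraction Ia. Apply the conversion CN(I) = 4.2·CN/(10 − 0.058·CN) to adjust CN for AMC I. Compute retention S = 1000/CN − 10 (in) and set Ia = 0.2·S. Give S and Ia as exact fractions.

Dry (AMC I): CN(I) = 4.2·66/(10 − 0.058·66) = (1386/5)/(1543/250) = 69300/1543 ≈ 44.913
Max retention: S = 1000/(69300/1543) − 10 = 8500/693 in (≈ 12.266 in)
Initial abstraction Ia = S/5 = (8500/693)/5 = 1700/693 ≈ 2.453 in

S = 8500/693 in ≈ 12.266 in; Ia = 1700/693 in ≈ 2.453 in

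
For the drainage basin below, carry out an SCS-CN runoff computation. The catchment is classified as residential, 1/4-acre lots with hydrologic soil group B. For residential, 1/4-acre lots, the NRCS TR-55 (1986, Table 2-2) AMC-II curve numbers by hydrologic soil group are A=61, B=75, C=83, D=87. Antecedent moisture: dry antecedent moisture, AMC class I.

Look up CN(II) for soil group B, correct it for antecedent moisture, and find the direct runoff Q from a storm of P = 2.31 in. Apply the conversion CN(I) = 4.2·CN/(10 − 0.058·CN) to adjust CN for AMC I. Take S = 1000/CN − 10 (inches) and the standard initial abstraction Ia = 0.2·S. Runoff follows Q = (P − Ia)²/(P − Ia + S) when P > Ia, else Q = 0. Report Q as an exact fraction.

Q = 20729809/343683900 in ≈ 0.060 in

NRCS table: residential, 1/4-acre lots, soil group B → CN(II) = 75
Dry (AMC I): CN(I) = 4.2·75/(10 − 0.058·75) = 315/(113/20) = 6300/113 ≈ 55.752
Retention S: 1000/CN − 10 with CN=55.752 → S = 500/63 ≈ 7.937 in
Initial abstraction Ia = S/5 = (500/63)/5 = 100/63 ≈ 1.587 in
P − Ia = 2.310 − 1.587 = 4553/6300 ≈ 0.723 in (> 0, runoff occurs)
Q = (4553/6300)²/((4553/6300) + 500/63) = (20729809/39690000)/(54553/6300) = 20729809/343683900 in ≈ 0.060 in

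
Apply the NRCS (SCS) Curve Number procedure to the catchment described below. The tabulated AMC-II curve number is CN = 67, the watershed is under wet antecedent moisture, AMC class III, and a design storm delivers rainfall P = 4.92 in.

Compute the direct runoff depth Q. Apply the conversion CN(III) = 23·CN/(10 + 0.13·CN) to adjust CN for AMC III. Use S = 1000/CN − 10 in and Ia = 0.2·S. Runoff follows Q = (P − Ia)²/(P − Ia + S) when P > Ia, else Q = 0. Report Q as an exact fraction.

Adjust CN=67 to AMC III: 23·67/(10 + 0.13·67) → 1541 ÷ (1871/100) = 154100/1871 ≈ 82.362
S = 1000/(154100/1871) − 10 = 3300/1541 in ≈ 2.141 in
Initial abstraction Ia = S/5 = (3300/1541)/5 = 660/1541 ≈ 0.428 in
P − Ia = 4.920 − 0.428 = 173043/38525 ≈ 4.492 in (> 0, runoff occurs)
Q = (173043/38525)²/((173043/38525) + 3300/1541) = (29943879849/1484175625)/(255543/38525) = 9981293283/3281598025 in ≈ 3.042 in

Q = 9981293283/3281598025 in ≈ 3.042 in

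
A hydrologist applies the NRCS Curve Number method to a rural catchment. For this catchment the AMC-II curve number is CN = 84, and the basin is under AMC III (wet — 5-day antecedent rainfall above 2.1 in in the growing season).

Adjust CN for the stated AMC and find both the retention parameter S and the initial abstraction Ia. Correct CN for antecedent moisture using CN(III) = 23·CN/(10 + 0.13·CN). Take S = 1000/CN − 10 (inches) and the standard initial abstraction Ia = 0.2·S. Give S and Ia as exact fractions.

S = 400/483 in ≈ 0.828 in; Ia = 80/483 in ≈ 0.166 in

CN(III) from CN(II)=84: (23·84)/(10 + 0.13·84) = 48300/523 ≈ 92.352
Retention S: 1000/CN − 10 with CN=92.352 → S = 400/483 ≈ 0.828 in
Ia = 0.2·(400/483) = 80/483 in ≈ 0.166 in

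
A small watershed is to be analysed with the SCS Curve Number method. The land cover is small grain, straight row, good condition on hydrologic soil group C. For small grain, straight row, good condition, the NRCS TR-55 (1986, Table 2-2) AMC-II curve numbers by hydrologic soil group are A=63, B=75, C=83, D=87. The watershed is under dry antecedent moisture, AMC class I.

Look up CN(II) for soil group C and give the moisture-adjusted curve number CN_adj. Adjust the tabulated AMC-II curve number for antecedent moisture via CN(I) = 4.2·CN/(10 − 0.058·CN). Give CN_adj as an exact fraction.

NRCS table: small grain, straight row, good condition, soil group C → CN(II) = 83
CN(I) from CN(II)=83: (4.2·83)/(10 − 0.058·83) = 174300/2593 ≈ 67.219

CN_adj = 174300/2593 ≈ 67.219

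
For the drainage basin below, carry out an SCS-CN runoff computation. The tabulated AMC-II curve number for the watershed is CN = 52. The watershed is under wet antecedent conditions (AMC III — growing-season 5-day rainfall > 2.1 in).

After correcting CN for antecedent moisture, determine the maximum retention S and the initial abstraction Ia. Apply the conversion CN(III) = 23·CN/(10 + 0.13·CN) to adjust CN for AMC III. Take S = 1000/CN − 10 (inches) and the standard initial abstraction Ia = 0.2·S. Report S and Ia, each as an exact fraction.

CN(III) from CN(II)=52: (23·52)/(10 + 0.13·52) = 29900/419 ≈ 71.360
S = 1000/(29900/419) − 10 = 1200/299 in ≈ 4.013 in
Initial abstraction Ia = S/5 = (1200/299)/5 = 240/299 ≈ 0.803 in

S = 1200/299 in ≈ 4.013 in; Ia = 240/299 in ≈ 0.803 in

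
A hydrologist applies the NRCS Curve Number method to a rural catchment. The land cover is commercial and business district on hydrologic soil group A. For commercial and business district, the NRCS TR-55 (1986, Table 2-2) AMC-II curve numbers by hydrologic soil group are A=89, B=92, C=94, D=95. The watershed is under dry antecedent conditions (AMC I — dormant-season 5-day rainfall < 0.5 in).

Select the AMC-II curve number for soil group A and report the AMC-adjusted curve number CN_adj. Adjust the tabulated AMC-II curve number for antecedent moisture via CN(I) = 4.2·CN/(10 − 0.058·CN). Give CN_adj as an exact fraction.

CN_adj = 186900/2419 ≈ 77.263

NRCS table: commercial and business district, soil group A → CN(II) = 89
CN(I) from CN(II)=89: (4.2·89)/(10 − 0.058·89) = 186900/2419 ≈ 77.263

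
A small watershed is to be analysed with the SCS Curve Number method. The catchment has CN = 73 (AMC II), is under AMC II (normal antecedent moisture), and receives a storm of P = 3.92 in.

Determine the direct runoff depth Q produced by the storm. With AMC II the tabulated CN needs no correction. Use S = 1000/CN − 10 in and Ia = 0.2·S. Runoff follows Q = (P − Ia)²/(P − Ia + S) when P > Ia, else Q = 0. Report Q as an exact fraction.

Average conditions: CN = 73 (no AMC adjustment).
Max retention: S = 1000/73 − 10 = 270/73 in (≈ 3.699 in)
Initial abstraction Ia = S/5 = (270/73)/5 = 54/73 ≈ 0.740 in
P − Ia = 3.920 − 0.740 = 5804/1825 ≈ 3.180 in (> 0, runoff occurs)
Q: (5804/1825)² ÷ (12554/1825) = 16843208/11455525 in (≈ 1.470 in)

Q = 16843208/11455525 in ≈ 1.470 in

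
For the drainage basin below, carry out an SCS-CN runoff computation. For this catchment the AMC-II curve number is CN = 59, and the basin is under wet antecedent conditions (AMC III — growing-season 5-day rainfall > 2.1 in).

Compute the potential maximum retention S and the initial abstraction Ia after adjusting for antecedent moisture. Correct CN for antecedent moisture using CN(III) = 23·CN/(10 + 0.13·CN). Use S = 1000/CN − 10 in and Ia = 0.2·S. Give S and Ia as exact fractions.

Adjust CN=59 to AMC III: 23·59/(10 + 0.13·59) → 1357 ÷ (1767/100) = 135700/1767 ≈ 76.797
Retention S: 1000/CN − 10 with CN=76.797 → S = 4100/1357 ≈ 3.021 in
Ia = 0.2S: 0.2·3.021 = 0.604 in (exactly 820/1357)

S = 4100/1357 in ≈ 3.021 in; Ia = 820/1357 in ≈ 0.604 in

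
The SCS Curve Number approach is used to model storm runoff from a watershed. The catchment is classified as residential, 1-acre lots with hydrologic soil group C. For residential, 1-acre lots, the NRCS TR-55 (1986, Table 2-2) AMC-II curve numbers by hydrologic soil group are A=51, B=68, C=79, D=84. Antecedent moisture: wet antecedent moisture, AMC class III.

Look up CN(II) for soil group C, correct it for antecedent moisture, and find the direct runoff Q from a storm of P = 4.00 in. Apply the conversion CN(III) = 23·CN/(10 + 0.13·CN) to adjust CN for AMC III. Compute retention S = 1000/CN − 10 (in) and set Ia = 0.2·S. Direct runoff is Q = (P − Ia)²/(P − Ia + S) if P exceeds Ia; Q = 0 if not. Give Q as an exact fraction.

NRCS table: residential, 1-acre lots, soil group C → CN(II) = 79
CN(III) from CN(II)=79: (23·79)/(10 + 0.13·79) = 181700/2027 ≈ 89.640
S = 1000/(181700/2027) − 10 = 2100/1817 in ≈ 1.156 in
Initial abstraction Ia = S/5 = (2100/1817)/5 = 420/1817 ≈ 0.231 in
Excess rainfall: 4.000 − 0.231 = 3.769 in; P > Ia so Q > 0
Runoff Q = (P−Ia)²/(P−Ia+S) = (3.769)²/(3.769+1.156) = 11723776/4064629 ≈ 2.884 in

Q = 11723776/4064629 in ≈ 2.884 in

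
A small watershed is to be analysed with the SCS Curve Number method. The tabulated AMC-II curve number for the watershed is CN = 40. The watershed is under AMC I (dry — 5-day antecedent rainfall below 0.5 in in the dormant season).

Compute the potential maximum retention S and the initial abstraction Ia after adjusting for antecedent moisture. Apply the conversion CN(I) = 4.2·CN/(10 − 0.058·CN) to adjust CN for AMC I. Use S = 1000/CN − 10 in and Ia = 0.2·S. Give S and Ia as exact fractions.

Adjust CN=40 to AMC I: 4.2·40/(10 − 0.058·40) → 168 ÷ (192/25) = 175/8 ≈ 21.875
Max retention: S = 1000/(175/8) − 10 = 250/7 in (≈ 35.714 in)
Ia = 0.2S: 0.2·35.714 = 7.143 in (exactly 50/7)

S = 250/7 in ≈ 35.714 in; Ia = 50/7 in ≈ 7.143 in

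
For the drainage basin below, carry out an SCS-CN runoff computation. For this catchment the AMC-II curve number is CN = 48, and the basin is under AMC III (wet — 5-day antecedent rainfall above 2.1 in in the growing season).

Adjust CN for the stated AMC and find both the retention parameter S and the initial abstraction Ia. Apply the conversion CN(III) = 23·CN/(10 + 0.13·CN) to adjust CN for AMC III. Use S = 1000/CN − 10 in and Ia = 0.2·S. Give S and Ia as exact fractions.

Wet (AMC III): CN(III) = 23·48/(10 + 0.13·48) = 1104/(406/25) = 13800/203 ≈ 67.980
Retention S: 1000/CN − 10 with CN=67.980 → S = 325/69 ≈ 4.710 in
Initial abstraction Ia = S/5 = (325/69)/5 = 65/69 ≈ 0.942 in

S = 325/69 in ≈ 4.710 in; Ia = 65/69 in ≈ 0.942 in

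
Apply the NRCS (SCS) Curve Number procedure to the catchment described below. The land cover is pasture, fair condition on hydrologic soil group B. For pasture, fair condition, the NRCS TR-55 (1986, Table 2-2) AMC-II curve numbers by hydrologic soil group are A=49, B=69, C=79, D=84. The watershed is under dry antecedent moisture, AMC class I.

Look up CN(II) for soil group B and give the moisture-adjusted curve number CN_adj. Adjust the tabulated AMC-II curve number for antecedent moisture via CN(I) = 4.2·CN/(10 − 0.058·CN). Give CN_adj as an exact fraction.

NRCS table: pasture, fair condition, soil group B → CN(II) = 69
CN(I) from CN(II)=69: (4.2·69)/(10 − 0.058·69) = 144900/2999 ≈ 48.316

CN_adj = 144900/2999 ≈ 48.316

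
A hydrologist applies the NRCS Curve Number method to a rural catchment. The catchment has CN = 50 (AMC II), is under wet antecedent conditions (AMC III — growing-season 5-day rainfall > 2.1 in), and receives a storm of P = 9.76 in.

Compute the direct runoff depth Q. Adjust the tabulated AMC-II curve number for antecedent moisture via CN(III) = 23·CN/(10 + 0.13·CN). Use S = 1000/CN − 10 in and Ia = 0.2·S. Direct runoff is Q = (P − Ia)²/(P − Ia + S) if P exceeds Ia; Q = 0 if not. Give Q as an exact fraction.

Q = 6533136/1094225 in ≈ 5.971 in

CN(III) from CN(II)=50: (23·50)/(10 + 0.13·50) = 2300/33 ≈ 69.697
Retention S: 1000/CN − 10 with CN=69.697 → S = 100/23 ≈ 4.348 in
Ia = 0.2·(100/23) = 20/23 in ≈ 0.870 in
Since P=9.760 > Ia=0.870: effective rainfall P−Ia = 5112/575 in
Q: (5112/575)² ÷ (7612/575) = 6533136/1094225 in (≈ 5.971 in)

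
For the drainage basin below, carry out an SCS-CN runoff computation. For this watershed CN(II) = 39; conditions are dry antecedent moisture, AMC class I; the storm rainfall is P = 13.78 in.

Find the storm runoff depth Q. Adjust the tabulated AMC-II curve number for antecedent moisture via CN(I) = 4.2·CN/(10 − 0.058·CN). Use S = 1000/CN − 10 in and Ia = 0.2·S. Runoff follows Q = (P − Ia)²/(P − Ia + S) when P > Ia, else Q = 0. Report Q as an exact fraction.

Q = 67231822681/73066716450 in ≈ 0.920 in

Adjust CN=39 to AMC I: 4.2·39/(10 − 0.058·39) → (819/5) ÷ (3869/500) = 81900/3869 ≈ 21.168
Max retention: S = 1000/(81900/3869) − 10 = 30500/819 in (≈ 37.241 in)
Initial abstraction Ia = S/5 = (30500/819)/5 = 6100/819 ≈ 7.448 in
Since P=13.780 > Ia=7.448: effective rainfall P−Ia = 259291/40950 in
Q = (259291/40950)²/((259291/40950) + 30500/819) = (67231822681/1676902500)/(1784291/40950) = 67231822681/73066716450 in ≈ 0.920 in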